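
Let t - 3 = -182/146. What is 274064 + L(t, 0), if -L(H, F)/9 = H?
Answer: 20005520/73 ≈ 2.7405e+5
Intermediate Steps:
t = 128/73 (t = 3 - 182/146 = 3 - 182*1/146 = 3 - 91/73 = 128/73 ≈ 1.7534)
L(H, F) = -9*H
274064 + L(t, 0) = 274064 - 9*128/73 = 274064 - 1152/73 = 20005520/73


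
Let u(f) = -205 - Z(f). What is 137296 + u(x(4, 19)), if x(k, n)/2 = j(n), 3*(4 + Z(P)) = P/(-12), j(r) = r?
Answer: 2467729/18 ≈ 1.3710e+5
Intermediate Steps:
Z(P) = -4 - P/36 (Z(P) = -4 + (P/(-12))/3 = -4 + (P*(-1/12))/3 = -4 + (-P/12)/3 = -4 - P/36)
x(k, n) = 2*n
u(f) = -201 + f/36 (u(f) = -205 - (-4 - f/36) = -205 + (4 + f/36) = -201 + f/36)
137296 + u(x(4, 19)) = 137296 + (-201 + (2*19)/36) = 137296 + (-201 + (1/36)*38) = 137296 + (-201 + 19/18) = 137296 - 3599/18 = 2467729/18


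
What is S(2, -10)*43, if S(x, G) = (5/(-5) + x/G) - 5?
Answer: -1333/5 ≈ -266.60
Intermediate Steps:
S(x, G) = -6 + x/G (S(x, G) = (5*(-⅕) + x/G) - 5 = (-1 + x/G) - 5 = -6 + x/G)
S(2, -10)*43 = (-6 + 2/(-10))*43 = (-6 + 2*(-⅒))*43 = (-6 - ⅕)*43 = -31/5*43 = -1333/5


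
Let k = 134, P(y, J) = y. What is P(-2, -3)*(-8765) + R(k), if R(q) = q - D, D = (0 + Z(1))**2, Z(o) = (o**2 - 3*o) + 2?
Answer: 17664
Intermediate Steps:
Z(o) = 2 + o**2 - 3*o
D = 0 (D = (0 + (2 + 1**2 - 3*1))**2 = (0 + (2 + 1 - 3))**2 = (0 + 0)**2 = 0**2 = 0)
R(q) = q (R(q) = q - 1*0 = q + 0 = q)
P(-2, -3)*(-8765) + R(k) = -2*(-8765) + 134 = 17530 + 134 = 17664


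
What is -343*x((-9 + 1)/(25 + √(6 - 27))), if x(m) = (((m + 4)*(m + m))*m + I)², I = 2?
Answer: 4116*(-3505765*√21 + 12667906*I)/(-15652358*I + 6512175*√21) ≈ -2456.4 + 458.8*I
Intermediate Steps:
x(m) = (2 + 2*m²*(4 + m))² (x(m) = (((m + 4)*(m + m))*m + 2)² = (((4 + m)*(2*m))*m + 2)² = ((2*m*(4 + m))*m + 2)² = (2*m²*(4 + m) + 2)² = (2 + 2*m²*(4 + m))²)
-343*x((-9 + 1)/(25 + √(6 - 27))) = -1372*(1 + ((-9 + 1)/(25 + √(6 - 27)))³ + 4*((-9 + 1)/(25 + √(6 - 27)))²)² = -1372*(1 + (-8/(25 + √(-21)))³ + 4*(-8/(25 + √(-21)))²)² = -1372*(1 + (-8/(25 + I*√21))³ + 4*(-8/(25 + I*√21))²)² = -1372*(1 - 512/(25 + I*√21)³ + 4*(64/(25 + I*√21)²))² = -1372*(1 - 512/(25 + I*√21)³ + 256/(25 + I*√21)²)²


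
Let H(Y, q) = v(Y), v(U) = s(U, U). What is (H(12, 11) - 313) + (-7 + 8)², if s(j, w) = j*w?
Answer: -168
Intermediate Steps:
v(U) = U² (v(U) = U*U = U²)
H(Y, q) = Y²
(H(12, 11) - 313) + (-7 + 8)² = (12² - 313) + (-7 + 8)² = (144 - 313) + 1² = -169 + 1 = -168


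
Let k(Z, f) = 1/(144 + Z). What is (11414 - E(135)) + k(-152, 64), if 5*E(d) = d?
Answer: 91095/8 ≈ 11387.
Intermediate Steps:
E(d) = d/5
(11414 - E(135)) + k(-152, 64) = (11414 - 135/5) + 1/(144 - 152) = (11414 - 1*27) + 1/(-8) = (11414 - 27) - ⅛ = 11387 - ⅛ = 91095/8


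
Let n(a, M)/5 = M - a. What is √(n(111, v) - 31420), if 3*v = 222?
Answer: 7*I*√645 ≈ 177.78*I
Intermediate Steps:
v = 74 (v = (⅓)*222 = 74)
n(a, M) = -5*a + 5*M (n(a, M) = 5*(M - a) = -5*a + 5*M)
√(n(111, v) - 31420) = √((-5*111 + 5*74) - 31420) = √((-555 + 370) - 31420) = √(-185 - 31420) = √(-31605) = 7*I*√645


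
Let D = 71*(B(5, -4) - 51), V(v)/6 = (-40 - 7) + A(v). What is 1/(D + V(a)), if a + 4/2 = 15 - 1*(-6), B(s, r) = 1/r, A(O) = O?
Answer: -4/15227 ≈ -0.00026269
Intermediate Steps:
a = 19 (a = -2 + (15 - 1*(-6)) = -2 + (15 + 6) = -2 + 21 = 19)
V(v) = -282 + 6*v (V(v) = 6*((-40 - 7) + v) = 6*(-47 + v) = -282 + 6*v)
D = -14555/4 (D = 71*(1/(-4) - 51) = 71*(-¼ - 51) = 71*(-205/4) = -14555/4 ≈ -3638.8)
1/(D + V(a)) = 1/(-14555/4 + (-282 + 6*19)) = 1/(-14555/4 + (-282 + 114)) = 1/(-14555/4 - 168) = 1/(-15227/4) = -4/15227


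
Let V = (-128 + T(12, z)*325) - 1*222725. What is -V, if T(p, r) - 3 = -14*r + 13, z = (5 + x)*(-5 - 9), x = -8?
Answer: 408753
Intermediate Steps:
z = 42 (z = (5 - 8)*(-5 - 9) = -3*(-14) = 42)
T(p, r) = 16 - 14*r (T(p, r) = 3 + (-14*r + 13) = 3 + (13 - 14*r) = 16 - 14*r)
V = -408753 (V = (-128 + (16 - 14*42)*325) - 1*222725 = (-128 + (16 - 588)*325) - 222725 = (-128 - 572*325) - 222725 = (-128 - 185900) - 222725 = -186028 - 222725 = -408753)
-V = -1*(-408753) = 408753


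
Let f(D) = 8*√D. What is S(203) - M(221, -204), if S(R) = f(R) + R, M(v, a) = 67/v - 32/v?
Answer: 44828/221 + 8*√203 ≈ 316.82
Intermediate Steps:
M(v, a) = 35/v
S(R) = R + 8*√R (S(R) = 8*√R + R = R + 8*√R)
S(203) - M(221, -204) = (203 + 8*√203) - 35/221 = 44828/221 + 8*√203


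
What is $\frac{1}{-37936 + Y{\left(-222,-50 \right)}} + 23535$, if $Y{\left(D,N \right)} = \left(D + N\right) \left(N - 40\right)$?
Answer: $\frac{316686959}{13456} \approx 23535.0$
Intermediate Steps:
$Y{\left(D,N \right)} = \left(-40 + N\right) \left(D + N\right)$ ($Y{\left(D,N \right)} = \left(D + N\right) \left(-40 + N\right) = \left(-40 + N\right) \left(D + N\right)$)
$\frac{1}{-37936 + Y{\left(-222,-50 \right)}} + 23535 = \frac{1}{-37936 - \left(-21980 - 2500\right)} + 23535 = \frac{1}{-37936 + \left(2500 + 8880 + 2000 + 11100\right)} + 23535 = \frac{1}{-37936 + 24480} + 23535 = \frac{1}{-13456} + 23535 = - \frac{1}{13456} + 23535 = \frac{316686959}{13456}$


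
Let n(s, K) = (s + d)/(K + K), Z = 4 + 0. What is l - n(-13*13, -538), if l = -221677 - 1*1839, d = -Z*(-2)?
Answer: -240503377/1076 ≈ -2.2352e+5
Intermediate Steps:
Z = 4
d = 8 (d = -1*4*(-2) = -4*(-2) = 8)
n(s, K) = (8 + s)/(2*K) (n(s, K) = (s + 8)/(K + K) = (8 + s)/((2*K)) = (8 + s)*(1/(2*K)) = (8 + s)/(2*K))
l = -223516 (l = -221677 - 1839 = -223516)
l - n(-13*13, -538) = -223516 - (8 - 13*13)/(2*(-538)) = -223516 - (-1)*(8 - 169)/(2*538) = -223516 - (-1)*(-161)/(2*538) = -223516 - 1*161/1076 = -223516 - 161/1076 = -240503377/1076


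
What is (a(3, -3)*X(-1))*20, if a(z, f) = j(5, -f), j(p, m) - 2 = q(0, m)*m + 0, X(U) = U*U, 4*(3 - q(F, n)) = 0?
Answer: 220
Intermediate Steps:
q(F, n) = 3 (q(F, n) = 3 - ¼*0 = 3 + 0 = 3)
X(U) = U²
j(p, m) = 2 + 3*m (j(p, m) = 2 + (3*m + 0) = 2 + 3*m)
a(z, f) = 2 - 3*f (a(z, f) = 2 + 3*(-f) = 2 - 3*f)
(a(3, -3)*X(-1))*20 = ((2 - 3*(-3))*(-1)²)*20 = ((2 + 9)*1)*20 = (11*1)*20 = 11*20 = 220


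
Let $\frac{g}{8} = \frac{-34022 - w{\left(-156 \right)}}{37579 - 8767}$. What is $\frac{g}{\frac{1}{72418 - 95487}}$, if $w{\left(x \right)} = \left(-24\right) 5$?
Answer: $\frac{1564170476}{7203} \approx 2.1716 \cdot 10^{5}$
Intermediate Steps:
$w{\left(x \right)} = -120$
$g = - \frac{67804}{7203}$ ($g = 8 \frac{-34022 - -120}{37579 - 8767} = 8 \frac{-34022 + 120}{28812} = 8 \left(\left(-33902\right) \frac{1}{28812}\right) = 8 \left(- \frac{16951}{14406}\right) = - \frac{67804}{7203} \approx -9.4133$)
$\frac{g}{\frac{1}{72418 - 95487}} = - \frac{67804}{7203 \frac{1}{72418 - 95487}} = - \frac{67804}{7203 \frac{1}{-23069}} = - \frac{67804}{7203 \left(- \frac{1}{23069}\right)} = \left(- \frac{67804}{7203}\right) \left(-23069\right) = \frac{1564170476}{7203}$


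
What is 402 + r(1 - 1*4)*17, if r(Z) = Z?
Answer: 351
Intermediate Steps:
402 + r(1 - 1*4)*17 = 402 + (1 - 1*4)*17 = 402 + (1 - 4)*17 = 402 - 3*17 = 402 - 51 = 351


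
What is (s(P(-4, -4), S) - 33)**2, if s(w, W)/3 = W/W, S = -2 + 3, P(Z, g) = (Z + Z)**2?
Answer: 900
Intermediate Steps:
P(Z, g) = 4*Z**2 (P(Z, g) = (2*Z)**2 = 4*Z**2)
S = 1
s(w, W) = 3 (s(w, W) = 3*(W/W) = 3*1 = 3)
(s(P(-4, -4), S) - 33)**2 = (3 - 33)**2 = (-30)**2 = 900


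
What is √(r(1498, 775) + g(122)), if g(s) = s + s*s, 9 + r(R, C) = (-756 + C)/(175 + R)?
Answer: 100*√4197557/1673 ≈ 122.46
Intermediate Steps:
r(R, C) = -9 + (-756 + C)/(175 + R)
g(s) = s + s²
√(r(1498, 775) + g(122)) = √((-2331 + 775 - 9*1498)/(175 + 1498) + 122*(1 + 122)) = √((-2331 + 775 - 13482)/1673 + 122*123) = √((1/1673)*(-15038) + 15006) = √(-15038/1673 + 15006) = √(25090000/1673) = 100*√4197557/1673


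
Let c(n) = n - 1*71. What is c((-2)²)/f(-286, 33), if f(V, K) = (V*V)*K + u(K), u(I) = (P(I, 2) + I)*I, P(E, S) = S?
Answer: -67/2700423 ≈ -2.4811e-5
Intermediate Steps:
c(n) = -71 + n (c(n) = n - 71 = -71 + n)
u(I) = I*(2 + I) (u(I) = (2 + I)*I = I*(2 + I))
f(V, K) = K*V² + K*(2 + K) (f(V, K) = (V*V)*K + K*(2 + K) = V²*K + K*(2 + K) = K*V² + K*(2 + K))
c((-2)²)/f(-286, 33) = (-71 + (-2)²)/((33*(2 + 33 + (-286)²))) = (-71 + 4)/((33*(2 + 33 + 81796))) = -67/(33*81831) = -67/2700423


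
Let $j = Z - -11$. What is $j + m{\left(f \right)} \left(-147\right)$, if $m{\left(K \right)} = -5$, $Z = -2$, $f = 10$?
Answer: $744$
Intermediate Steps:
$j = 9$ ($j = -2 - -11 = -2 + 11 = 9$)
$j + m{\left(f \right)} \left(-147\right) = 9 - -735 = 9 + 735 = 744$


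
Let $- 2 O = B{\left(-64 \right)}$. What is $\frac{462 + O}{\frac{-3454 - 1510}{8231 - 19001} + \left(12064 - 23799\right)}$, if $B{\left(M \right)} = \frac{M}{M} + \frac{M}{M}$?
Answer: $- \frac{2482485}{63190493} \approx -0.039286$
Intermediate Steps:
$B{\left(M \right)} = 2$ ($B{\left(M \right)} = 1 + 1 = 2$)
$O = -1$ ($O = \left(- \frac{1}{2}\right) 2 = -1$)
$\frac{462 + O}{\frac{-3454 - 1510}{8231 - 19001} + \left(12064 - 23799\right)} = \frac{462 - 1}{\frac{-3454 - 1510}{8231 - 19001} + \left(12064 - 23799\right)} = \frac{461}{- \frac{4964}{-10770} + \left(12064 - 23799\right)} = \frac{461}{\left(-4964\right) \left(- \frac{1}{10770}\right) - 11735} = \frac{461}{\frac{2482}{5385} - 11735} = \frac{461}{- \frac{63190493}{5385}} = 461 \left(- \frac{5385}{63190493}\right) = - \frac{2482485}{63190493}$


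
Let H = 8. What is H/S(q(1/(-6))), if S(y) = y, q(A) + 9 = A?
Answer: -48/55 ≈ -0.87273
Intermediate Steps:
q(A) = -9 + A
H/S(q(1/(-6))) = 8/(-9 + 1/(-6)) = 8/(-9 - ⅙) = 8/(-55/6) = -6/55*8 = -48/55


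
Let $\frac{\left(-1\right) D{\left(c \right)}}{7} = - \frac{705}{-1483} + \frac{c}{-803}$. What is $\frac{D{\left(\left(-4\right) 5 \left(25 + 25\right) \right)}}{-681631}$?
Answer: $\frac{14343805}{811719594719} \approx 1.7671 \cdot 10^{-5}$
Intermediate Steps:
$D{\left(c \right)} = - \frac{4935}{1483} + \frac{7 c}{803}$ ($D{\left(c \right)} = - 7 \left(- \frac{705}{-1483} + \frac{c}{-803}\right) = - 7 \left(\left(-705\right) \left(- \frac{1}{1483}\right) + c \left(- \frac{1}{803}\right)\right) = - 7 \left(\frac{705}{1483} - \frac{c}{803}\right) = - \frac{4935}{1483} + \frac{7 c}{803}$)
$\frac{D{\left(\left(-4\right) 5 \left(25 + 25\right) \right)}}{-681631} = \frac{- \frac{4935}{1483} + \frac{7 \left(-4\right) 5 \left(25 + 25\right)}{803}}{-681631} = \left(- \frac{4935}{1483} + \frac{7 \left(\left(-20\right) 50\right)}{803}\right) \left(- \frac{1}{681631}\right) = \left(- \frac{4935}{1483} + \frac{7}{803} \left(-1000\right)\right) \left(- \frac{1}{681631}\right) = \left(- \frac{4935}{1483} - \frac{7000}{803}\right) \left(- \frac{1}{681631}\right) = \left(- \frac{14343805}{1190849}\right) \left(- \frac{1}{681631}\right) = \frac{14343805}{811719594719}$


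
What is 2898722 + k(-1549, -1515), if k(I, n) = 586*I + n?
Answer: 1989493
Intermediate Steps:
k(I, n) = n + 586*I
2898722 + k(-1549, -1515) = 2898722 + (-1515 + 586*(-1549)) = 2898722 + (-1515 - 907714) = 2898722 - 909229 = 1989493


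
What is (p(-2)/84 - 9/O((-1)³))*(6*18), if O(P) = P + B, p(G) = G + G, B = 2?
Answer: -6840/7 ≈ -977.14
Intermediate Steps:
p(G) = 2*G
O(P) = 2 + P (O(P) = P + 2 = 2 + P)
(p(-2)/84 - 9/O((-1)³))*(6*18) = ((2*(-2))/84 - 9/(2 + (-1)³))*(6*18) = (-4*1/84 - 9/(2 - 1))*108 = (-1/21 - 9/1)*108 = (-1/21 - 9*1)*108 = (-1/21 - 9)*108 = -190/21*108 = -6840/7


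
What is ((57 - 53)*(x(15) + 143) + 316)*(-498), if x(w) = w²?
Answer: -890424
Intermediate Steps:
((57 - 53)*(x(15) + 143) + 316)*(-498) = ((57 - 53)*(15² + 143) + 316)*(-498) = (4*(225 + 143) + 316)*(-498) = (4*368 + 316)*(-498) = (1472 + 316)*(-498) = 1788*(-498) = -890424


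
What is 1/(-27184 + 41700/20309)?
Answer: -20309/552038156 ≈ -3.6789e-5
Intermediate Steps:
1/(-27184 + 41700/20309) = 1/(-552038156/20309) = -20309/552038156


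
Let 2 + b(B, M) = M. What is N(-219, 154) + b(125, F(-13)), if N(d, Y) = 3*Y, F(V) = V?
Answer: 447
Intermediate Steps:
b(B, M) = -2 + M
N(-219, 154) + b(125, F(-13)) = 3*154 + (-2 - 13) = 462 - 15 = 447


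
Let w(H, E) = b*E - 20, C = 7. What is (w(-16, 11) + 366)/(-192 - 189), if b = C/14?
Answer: -703/762 ≈ -0.92257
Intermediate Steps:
b = ½ (b = 7/14 = 7*(1/14) = ½ ≈ 0.50000)
w(H, E) = -20 + E/2 (w(H, E) = E/2 - 20 = -20 + E/2)
(w(-16, 11) + 366)/(-192 - 189) = ((-20 + (½)*11) + 366)/(-192 - 189) = ((-20 + 11/2) + 366)/(-381) = (-29/2 + 366)*(-1/381) = (703/2)*(-1/381) = -703/762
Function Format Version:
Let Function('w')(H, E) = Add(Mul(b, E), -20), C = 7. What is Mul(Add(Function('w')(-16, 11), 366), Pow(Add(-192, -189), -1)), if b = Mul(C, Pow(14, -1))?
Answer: Rational(-703, 762) ≈ -0.92257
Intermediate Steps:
b = Rational(1, 2) (b = Mul(7, Pow(14, -1)) = Mul(7, Rational(1, 14)) = Rational(1, 2) ≈ 0.50000)
Function('w')(H, E) = Add(-20, Mul(Rational(1, 2), E)) (Function('w')(H, E) = Add(Mul(Rational(1, 2), E), -20) = Add(-20, Mul(Rational(1, 2), E)))
Mul(Add(Function('w')(-16, 11), 366), Pow(Add(-192, -189), -1)) = Mul(Add(Add(-20, Mul(Rational(1, 2), 11)), 366), Pow(Add(-192, -189), -1)) = Mul(Add(Add(-20, Rational(11, 2)), 366), Pow(-381, -1)) = Mul(Add(Rational(-29, 2), 366), Rational(-1, 381)) = Mul(Rational(703, 2), Rational(-1, 381)) = Rational(-703, 762)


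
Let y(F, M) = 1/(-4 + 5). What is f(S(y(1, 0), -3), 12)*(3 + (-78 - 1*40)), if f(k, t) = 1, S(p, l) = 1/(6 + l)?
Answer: -115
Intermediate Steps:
y(F, M) = 1 (y(F, M) = 1/1 = 1)
f(S(y(1, 0), -3), 12)*(3 + (-78 - 1*40)) = 1*(3 + (-78 - 1*40)) = 1*(3 + (-78 - 40)) = 1*(3 - 118) = 1*(-115) = -115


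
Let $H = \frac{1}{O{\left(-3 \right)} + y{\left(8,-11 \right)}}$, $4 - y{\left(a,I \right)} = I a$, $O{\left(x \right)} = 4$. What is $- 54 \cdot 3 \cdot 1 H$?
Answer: $- \frac{27}{16} \approx -1.6875$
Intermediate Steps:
$y{\left(a,I \right)} = 4 - I a$
$H = \frac{1}{96}$ ($H = \frac{1}{4 - \left(-4 - 88\right)} = \frac{1}{4 + \left(4 + 88\right)} = \frac{1}{4 + 92} = \frac{1}{96} \approx 0.010417$)
$- 54 \cdot 3 \cdot 1 H = - 54 \cdot 3 \cdot 1 \cdot \frac{1}{96} = \left(-54\right) 3 \cdot \frac{1}{96} = \left(-162\right) \frac{1}{96} = - \frac{27}{16}$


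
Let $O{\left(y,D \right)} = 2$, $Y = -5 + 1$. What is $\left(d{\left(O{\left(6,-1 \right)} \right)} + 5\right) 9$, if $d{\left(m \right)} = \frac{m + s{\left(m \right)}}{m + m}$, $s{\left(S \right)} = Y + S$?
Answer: $45$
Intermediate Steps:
$Y = -4$
$s{\left(S \right)} = -4 + S$
$d{\left(m \right)} = \frac{-4 + 2 m}{2 m}$ ($d{\left(m \right)} = \frac{m + \left(-4 + m\right)}{m + m} = \frac{-4 + 2 m}{2 m}$)
$\left(d{\left(O{\left(6,-1 \right)} \right)} + 5\right) 9 = \left(\frac{-2 + 2}{2} + 5\right) 9 = \left(\frac{1}{2} \cdot 0 + 5\right) 9 = \left(0 + 5\right) 9 = 5 \cdot 9 = 45$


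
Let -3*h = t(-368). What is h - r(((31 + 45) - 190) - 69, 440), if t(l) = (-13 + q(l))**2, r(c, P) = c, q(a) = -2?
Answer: 108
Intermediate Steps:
t(l) = 225 (t(l) = (-13 - 2)**2 = (-15)**2 = 225)
h = -75 (h = -1/3*225 = -75)
h - r(((31 + 45) - 190) - 69, 440) = -75 - (((31 + 45) - 190) - 69) = -75 - ((76 - 190) - 69) = -75 - (-114 - 69) = -75 - 1*(-183) = -75 + 183 = 108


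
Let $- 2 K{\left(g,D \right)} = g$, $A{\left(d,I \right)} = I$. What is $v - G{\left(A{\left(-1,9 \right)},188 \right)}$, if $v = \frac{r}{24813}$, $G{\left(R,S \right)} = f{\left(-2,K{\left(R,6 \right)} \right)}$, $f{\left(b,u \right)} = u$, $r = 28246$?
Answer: $\frac{279809}{49626} \approx 5.6384$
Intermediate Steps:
$K{\left(g,D \right)} = - \frac{g}{2}$
$G{\left(R,S \right)} = - \frac{R}{2}$
$v = \frac{28246}{24813} \approx 1.1384$
$v - G{\left(A{\left(-1,9 \right)},188 \right)} = \frac{28246}{24813} - \left(- \frac{1}{2}\right) 9 = \frac{28246}{24813} - - \frac{9}{2} = \frac{28246}{24813} + \frac{9}{2} = \frac{279809}{49626}$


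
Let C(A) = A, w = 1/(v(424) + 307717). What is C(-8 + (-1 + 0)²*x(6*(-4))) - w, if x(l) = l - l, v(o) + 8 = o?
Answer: -2465065/308133 ≈ -8.0000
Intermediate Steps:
v(o) = -8 + o
x(l) = 0
w = 1/308133 (w = 1/((-8 + 424) + 307717) = 1/(416 + 307717) = 1/308133 ≈ 3.2454e-6)
C(-8 + (-1 + 0)²*x(6*(-4))) - w = (-8 + (-1 + 0)²*0) - 1*1/308133 = (-8 + (-1)²*0) - 1/308133 = (-8 + 1*0) - 1/308133 = (-8 + 0) - 1/308133 = -8 - 1/308133 = -2465065/308133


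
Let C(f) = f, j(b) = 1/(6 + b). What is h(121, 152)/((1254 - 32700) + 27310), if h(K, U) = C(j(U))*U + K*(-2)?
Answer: 9521/163372 ≈ 0.058278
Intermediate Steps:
h(K, U) = -2*K + U/(6 + U) (h(K, U) = U/(6 + U) + K*(-2) = U/(6 + U) - 2*K = -2*K + U/(6 + U))
h(121, 152)/((1254 - 32700) + 27310) = ((152 - 2*121*(6 + 152))/(6 + 152))/((1254 - 32700) + 27310) = ((152 - 2*121*158)/158)/(-31446 + 27310) = ((152 - 38236)/158)/(-4136) = ((1/158)*(-38084))*(-1/4136) = -19042/79*(-1/4136) = 9521/163372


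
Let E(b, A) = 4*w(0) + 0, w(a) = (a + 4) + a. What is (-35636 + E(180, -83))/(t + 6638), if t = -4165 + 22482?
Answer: -7124/4991 ≈ -1.4274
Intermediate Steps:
t = 18317
w(a) = 4 + 2*a (w(a) = (4 + a) + a = 4 + 2*a)
E(b, A) = 16 (E(b, A) = 4*(4 + 2*0) + 0 = 4*(4 + 0) + 0 = 4*4 + 0 = 16 + 0 = 16)
(-35636 + E(180, -83))/(t + 6638) = (-35636 + 16)/(18317 + 6638) = -35620/24955 = -35620*1/24955 = -7124/4991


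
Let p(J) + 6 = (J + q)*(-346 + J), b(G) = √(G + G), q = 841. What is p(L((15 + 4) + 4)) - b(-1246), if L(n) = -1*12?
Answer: -296788 - 2*I*√623 ≈ -2.9679e+5 - 49.92*I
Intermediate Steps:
b(G) = √2*√G (b(G) = √(2*G) = √2*√G)
L(n) = -12
p(J) = -6 + (-346 + J)*(841 + J) (p(J) = -6 + (J + 841)*(-346 + J) = -6 + (841 + J)*(-346 + J) = -6 + (-346 + J)*(841 + J))
p(L((15 + 4) + 4)) - b(-1246) = (-290992 + (-12)² + 495*(-12)) - √2*√(-1246) = (-290992 + 144 - 5940) - √2*I*√1246 = -296788 - 2*I*√623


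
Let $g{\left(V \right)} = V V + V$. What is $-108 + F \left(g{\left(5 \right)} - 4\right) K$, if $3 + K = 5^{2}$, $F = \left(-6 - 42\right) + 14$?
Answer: $-19556$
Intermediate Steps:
$g{\left(V \right)} = V + V^{2}$ ($g{\left(V \right)} = V^{2} + V = V + V^{2}$)
$F = -34$ ($F = -48 + 14 = -34$)
$K = 22$ ($K = -3 + 5^{2} = -3 + 25 = 22$)
$-108 + F \left(g{\left(5 \right)} - 4\right) K = -108 - 34 \left(5 \left(1 + 5\right) - 4\right) 22 = -108 - 34 \left(5 \cdot 6 - 4\right) 22 = -108 - 34 \left(30 - 4\right) 22 = -108 - 34 \cdot 26 \cdot 22 = -108 - 19448 = -19556$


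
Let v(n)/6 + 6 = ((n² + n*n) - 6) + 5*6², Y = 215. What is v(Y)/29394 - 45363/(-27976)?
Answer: 2813314505/137054424 ≈ 20.527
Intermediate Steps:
v(n) = 1008 + 12*n² (v(n) = -36 + 6*(((n² + n*n) - 6) + 5*6²) = -36 + 6*(((n² + n²) - 6) + 5*36) = -36 + 6*((2*n² - 6) + 180) = -36 + 6*((-6 + 2*n²) + 180) = -36 + 6*(174 + 2*n²) = -36 + (1044 + 12*n²) = 1008 + 12*n²)
v(Y)/29394 - 45363/(-27976) = (1008 + 12*215²)/29394 - 45363/(-27976) = (1008 + 12*46225)*(1/29394) - 45363*(-1/27976) = (1008 + 554700)*(1/29394) + 45363/27976 = 555708*(1/29394) + 45363/27976 = 92618/4899 + 45363/27976 = 2813314505/137054424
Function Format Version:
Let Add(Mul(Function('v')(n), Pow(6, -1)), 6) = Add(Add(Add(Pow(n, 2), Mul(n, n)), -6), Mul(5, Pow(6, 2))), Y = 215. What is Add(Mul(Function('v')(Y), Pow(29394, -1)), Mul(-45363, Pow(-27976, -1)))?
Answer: Rational(2813314505, 137054424) ≈ 20.527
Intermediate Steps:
Function('v')(n) = Add(1008, Mul(12, Pow(n, 2))) (Function('v')(n) = Add(-36, Mul(6, Add(Add(Add(Pow(n, 2), Mul(n, n)), -6), Mul(5, Pow(6, 2))))) = Add(-36, Mul(6, Add(Add(Add(Pow(n, 2), Pow(n, 2)), -6), Mul(5, 36)))) = Add(-36, Mul(6, Add(Add(Mul(2, Pow(n, 2)), -6), 180))) = Add(-36, Mul(6, Add(Add(-6, Mul(2, Pow(n, 2))), 180))) = Add(-36, Mul(6, Add(174, Mul(2, Pow(n, 2))))) = Add(-36, Add(1044, Mul(12, Pow(n, 2)))) = Add(1008, Mul(12, Pow(n, 2))))
Add(Mul(Function('v')(Y), Pow(29394, -1)), Mul(-45363, Pow(-27976, -1))) = Add(Mul(Add(1008, Mul(12, Pow(215, 2))), Pow(29394, -1)), Mul(-45363, Pow(-27976, -1))) = Add(Mul(Add(1008, Mul(12, 46225)), Rational(1, 29394)), Mul(-45363, Rational(-1, 27976))) = Add(Mul(Add(1008, 554700), Rational(1, 29394)), Rational(45363, 27976)) = Add(Mul(555708, Rational(1, 29394)), Rational(45363, 27976)) = Add(Rational(92618, 4899), Rational(45363, 27976)) = Rational(2813314505, 137054424)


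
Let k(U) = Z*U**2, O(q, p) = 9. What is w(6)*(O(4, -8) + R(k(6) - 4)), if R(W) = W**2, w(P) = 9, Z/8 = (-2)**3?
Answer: 47941857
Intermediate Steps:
Z = -64 (Z = 8*(-2)**3 = 8*(-8) = -64)
k(U) = -64*U**2
w(6)*(O(4, -8) + R(k(6) - 4)) = 9*(9 + (-64*6**2 - 4)**2) = 9*(9 + (-64*36 - 4)**2) = 9*(9 + (-2304 - 4)**2) = 9*(9 + (-2308)**2) = 9*(9 + 5326864) = 9*5326873 = 47941857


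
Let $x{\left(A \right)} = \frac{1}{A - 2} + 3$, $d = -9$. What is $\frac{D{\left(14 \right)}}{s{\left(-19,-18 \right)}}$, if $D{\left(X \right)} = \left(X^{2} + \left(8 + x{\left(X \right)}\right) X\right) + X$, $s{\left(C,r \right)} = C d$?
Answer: $\frac{2191}{1026} \approx 2.1355$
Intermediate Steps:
$x{\left(A \right)} = 3 + \frac{1}{-2 + A}$ ($x{\left(A \right)} = \frac{1}{-2 + A} + 3 = 3 + \frac{1}{-2 + A}$)
$s{\left(C,r \right)} = - 9 C$ ($s{\left(C,r \right)} = C \left(-9\right) = - 9 C$)
$D{\left(X \right)} = X + X^{2} + X \left(8 + \frac{-5 + 3 X}{-2 + X}\right)$ ($D{\left(X \right)} = \left(X^{2} + \left(8 + \frac{-5 + 3 X}{-2 + X}\right) X\right) + X = \left(X^{2} + X \left(8 + \frac{-5 + 3 X}{-2 + X}\right)\right) + X = X + X^{2} + X \left(8 + \frac{-5 + 3 X}{-2 + X}\right)$)
$\frac{D{\left(14 \right)}}{s{\left(-19,-18 \right)}} = \frac{14 \frac{1}{-2 + 14} \left(-23 + 14^{2} + 10 \cdot 14\right)}{\left(-9\right) \left(-19\right)} = \frac{14 \cdot \frac{1}{12} \left(-23 + 196 + 140\right)}{171} = 14 \cdot \frac{1}{12} \cdot 313 \cdot \frac{1}{171} = \frac{2191}{6} \cdot \frac{1}{171} = \frac{2191}{1026}$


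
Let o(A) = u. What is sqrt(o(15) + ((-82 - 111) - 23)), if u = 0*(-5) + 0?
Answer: 6*I*sqrt(6) ≈ 14.697*I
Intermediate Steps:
u = 0 (u = 0 + 0 = 0)
o(A) = 0
sqrt(o(15) + ((-82 - 111) - 23)) = sqrt(0 + ((-82 - 111) - 23)) = sqrt(0 + (-193 - 23)) = sqrt(0 - 216) = sqrt(-216) = 6*I*sqrt(6)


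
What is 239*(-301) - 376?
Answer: -72315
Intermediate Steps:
239*(-301) - 376 = -71939 - 376 = -72315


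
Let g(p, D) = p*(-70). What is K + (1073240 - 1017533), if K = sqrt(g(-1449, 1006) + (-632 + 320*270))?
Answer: 55707 + sqrt(187198) ≈ 56140.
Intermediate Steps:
g(p, D) = -70*p
K = sqrt(187198) (K = sqrt(-70*(-1449) + (-632 + 320*270)) = sqrt(101430 + (-632 + 86400)) = sqrt(101430 + 85768) = sqrt(187198) ≈ 432.66)
K + (1073240 - 1017533) = sqrt(187198) + (1073240 - 1017533) = sqrt(187198) + 55707 = 55707 + sqrt(187198)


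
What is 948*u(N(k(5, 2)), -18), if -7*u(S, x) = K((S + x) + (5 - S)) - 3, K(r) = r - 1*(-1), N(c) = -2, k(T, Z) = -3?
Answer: 14220/7 ≈ 2031.4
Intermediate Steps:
K(r) = 1 + r (K(r) = r + 1 = 1 + r)
u(S, x) = -3/7 - x/7 (u(S, x) = -((1 + ((S + x) + (5 - S))) - 3)/7 = -((1 + (5 + x)) - 3)/7 = -((6 + x) - 3)/7 = -(3 + x)/7 = -3/7 - x/7)
948*u(N(k(5, 2)), -18) = 948*(-3/7 - 1/7*(-18)) = 948*(-3/7 + 18/7) = 948*(15/7) = 14220/7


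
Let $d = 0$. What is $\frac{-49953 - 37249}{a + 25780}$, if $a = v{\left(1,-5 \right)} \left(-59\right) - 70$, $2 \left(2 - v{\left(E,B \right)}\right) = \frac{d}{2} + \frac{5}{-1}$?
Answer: $- \frac{174404}{50889} \approx -3.4271$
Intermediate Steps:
$v{\left(E,B \right)} = \frac{9}{2}$ ($v{\left(E,B \right)} = 2 - \frac{\frac{0}{2} + \frac{5}{-1}}{2} = 2 - \frac{0 \cdot \frac{1}{2} + 5 \left(-1\right)}{2} = 2 - \frac{0 - 5}{2} = 2 - - \frac{5}{2} = 2 + \frac{5}{2} = \frac{9}{2}$)
$a = - \frac{671}{2}$ ($a = \frac{9}{2} \left(-59\right) - 70 = - \frac{531}{2} - 70 = - \frac{671}{2} \approx -335.5$)
$\frac{-49953 - 37249}{a + 25780} = \frac{-49953 - 37249}{- \frac{671}{2} + 25780} = - \frac{87202}{\frac{50889}{2}} = \left(-87202\right) \frac{2}{50889} = - \frac{174404}{50889}$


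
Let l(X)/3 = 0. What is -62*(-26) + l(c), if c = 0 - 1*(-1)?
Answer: 1612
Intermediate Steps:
c = 1 (c = 0 + 1 = 1)
l(X) = 0 (l(X) = 3*0 = 0)
-62*(-26) + l(c) = -62*(-26) + 0 = 1612 + 0 = 1612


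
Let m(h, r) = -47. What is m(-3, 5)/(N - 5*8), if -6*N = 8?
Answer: 141/124 ≈ 1.1371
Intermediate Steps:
N = -4/3 (N = -⅙*8 = -4/3 ≈ -1.3333)
m(-3, 5)/(N - 5*8) = -47/(-4/3 - 5*8) = -47/(-4/3 - 40) = -47/(-124/3) = -3/124*(-47) = 141/124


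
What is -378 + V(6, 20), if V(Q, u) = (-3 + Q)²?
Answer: -369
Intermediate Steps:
-378 + V(6, 20) = -378 + (-3 + 6)² = -378 + 3² = -378 + 9 = -369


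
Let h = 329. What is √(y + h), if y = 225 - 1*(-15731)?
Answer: √16285 ≈ 127.61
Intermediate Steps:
y = 15956 (y = 225 + 15731 = 15956)
√(y + h) = √(15956 + 329) = √16285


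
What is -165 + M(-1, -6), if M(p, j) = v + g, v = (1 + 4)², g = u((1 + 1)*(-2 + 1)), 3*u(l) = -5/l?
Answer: -835/6 ≈ -139.17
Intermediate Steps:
u(l) = -5/(3*l) (u(l) = (-5/l)/3 = -5/(3*l))
g = ⅚ (g = -5*1/((1 + 1)*(-2 + 1))/3 = -5/(3*(2*(-1))) = -5/3/(-2) = -5/3*(-½) = ⅚ ≈ 0.83333)
v = 25 (v = 5² = 25)
M(p, j) = 155/6 (M(p, j) = 25 + ⅚ = 155/6)
-165 + M(-1, -6) = -165 + 155/6 = -835/6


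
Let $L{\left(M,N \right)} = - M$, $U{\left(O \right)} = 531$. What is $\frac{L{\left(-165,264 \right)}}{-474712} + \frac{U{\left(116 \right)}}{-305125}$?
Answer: $- \frac{302417697}{144846499000} \approx -0.0020879$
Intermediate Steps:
$\frac{L{\left(-165,264 \right)}}{-474712} + \frac{U{\left(116 \right)}}{-305125} = \frac{\left(-1\right) \left(-165\right)}{-474712} + \frac{531}{-305125} = 165 \left(- \frac{1}{474712}\right) + 531 \left(- \frac{1}{305125}\right) = - \frac{165}{474712} - \frac{531}{305125} = - \frac{302417697}{144846499000}$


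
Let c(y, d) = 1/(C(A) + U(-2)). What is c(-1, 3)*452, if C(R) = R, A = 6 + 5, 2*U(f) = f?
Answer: 226/5 ≈ 45.200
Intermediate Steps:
U(f) = f/2
A = 11
c(y, d) = 1/10 (c(y, d) = 1/(11 + (1/2)*(-2)) = 1/(11 - 1) = 1/10)
c(-1, 3)*452 = (1/10)*452 = 226/5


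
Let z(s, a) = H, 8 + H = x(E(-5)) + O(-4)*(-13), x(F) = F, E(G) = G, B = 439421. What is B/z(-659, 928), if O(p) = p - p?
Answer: -439421/13 ≈ -33802.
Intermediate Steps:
O(p) = 0
H = -13 (H = -8 + (-5 + 0*(-13)) = -8 + (-5 + 0) = -8 - 5 = -13)
z(s, a) = -13
B/z(-659, 928) = 439421/(-13) = 439421*(-1/13) = -439421/13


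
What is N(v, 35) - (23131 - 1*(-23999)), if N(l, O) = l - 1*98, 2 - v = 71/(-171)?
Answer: -8075575/171 ≈ -47226.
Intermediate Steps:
v = 413/171 (v = 2 - 71/(-171) = 2 - 71*(-1)/171 = 2 - 1*(-71/171) = 2 + 71/171 = 413/171 ≈ 2.4152)
N(l, O) = -98 + l (N(l, O) = l - 98 = -98 + l)
N(v, 35) - (23131 - 1*(-23999)) = (-98 + 413/171) - (23131 - 1*(-23999)) = -16345/171 - (23131 + 23999) = -16345/171 - 1*47130 = -16345/171 - 47130 = -8075575/171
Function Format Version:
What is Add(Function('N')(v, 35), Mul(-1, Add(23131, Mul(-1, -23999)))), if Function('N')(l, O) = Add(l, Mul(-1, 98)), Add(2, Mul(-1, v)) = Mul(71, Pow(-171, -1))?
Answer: Rational(-8075575, 171) ≈ -47226.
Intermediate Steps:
v = Rational(413, 171) (v = Add(2, Mul(-1, Mul(71, Pow(-171, -1)))) = Add(2, Mul(-1, Mul(71, Rational(-1, 171)))) = Add(2, Mul(-1, Rational(-71, 171))) = Add(2, Rational(71, 171)) = Rational(413, 171) ≈ 2.4152)
Function('N')(l, O) = Add(-98, l) (Function('N')(l, O) = Add(l, -98) = Add(-98, l))
Add(Function('N')(v, 35), Mul(-1, Add(23131, Mul(-1, -23999)))) = Add(Add(-98, Rational(413, 171)), Mul(-1, Add(23131, Mul(-1, -23999)))) = Add(Rational(-16345, 171), Mul(-1, Add(23131, 23999))) = Add(Rational(-16345, 171), Mul(-1, 47130)) = Add(Rational(-16345, 171), -47130) = Rational(-8075575, 171)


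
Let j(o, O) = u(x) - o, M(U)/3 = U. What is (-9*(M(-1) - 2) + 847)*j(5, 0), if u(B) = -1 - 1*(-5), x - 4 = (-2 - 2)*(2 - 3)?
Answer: -892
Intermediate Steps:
M(U) = 3*U
x = 8 (x = 4 + (-2 - 2)*(2 - 3) = 4 - 4*(-1) = 4 + 4 = 8)
u(B) = 4 (u(B) = -1 + 5 = 4)
j(o, O) = 4 - o
(-9*(M(-1) - 2) + 847)*j(5, 0) = (-9*(3*(-1) - 2) + 847)*(4 - 1*5) = (-9*(-3 - 2) + 847)*(4 - 5) = (-9*(-5) + 847)*(-1) = (45 + 847)*(-1) = 892*(-1) = -892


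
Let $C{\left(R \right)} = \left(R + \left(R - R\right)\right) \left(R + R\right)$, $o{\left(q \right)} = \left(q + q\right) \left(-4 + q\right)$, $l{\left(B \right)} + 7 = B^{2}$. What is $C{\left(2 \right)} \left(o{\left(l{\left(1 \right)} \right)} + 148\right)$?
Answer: $2144$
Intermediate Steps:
$l{\left(B \right)} = -7 + B^{2}$
$o{\left(q \right)} = 2 q \left(-4 + q\right)$
$C{\left(R \right)} = 2 R^{2}$ ($C{\left(R \right)} = \left(R + 0\right) 2 R = R 2 R = 2 R^{2}$)
$C{\left(2 \right)} \left(o{\left(l{\left(1 \right)} \right)} + 148\right) = 2 \cdot 2^{2} \left(2 \left(-7 + 1^{2}\right) \left(-4 - \left(7 - 1^{2}\right)\right) + 148\right) = 2 \cdot 4 \left(2 \left(-7 + 1\right) \left(-4 + \left(-7 + 1\right)\right) + 148\right) = 8 \left(2 \left(-6\right) \left(-4 - 6\right) + 148\right) = 8 \left(2 \left(-6\right) \left(-10\right) + 148\right) = 8 \left(120 + 148\right) = 8 \cdot 268 = 2144$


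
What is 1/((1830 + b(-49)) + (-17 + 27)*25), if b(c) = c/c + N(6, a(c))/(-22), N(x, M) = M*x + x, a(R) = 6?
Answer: 11/22870 ≈ 0.00048098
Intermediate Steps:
N(x, M) = x + M*x
b(c) = -10/11 (b(c) = c/c + (6*(1 + 6))/(-22) = 1 + (6*7)*(-1/22) = 1 + 42*(-1/22) = 1 - 21/11 = -10/11)
1/((1830 + b(-49)) + (-17 + 27)*25) = 1/((1830 - 10/11) + (-17 + 27)*25) = 1/(20120/11 + 10*25) = 1/(20120/11 + 250) = 1/(22870/11) = 11/22870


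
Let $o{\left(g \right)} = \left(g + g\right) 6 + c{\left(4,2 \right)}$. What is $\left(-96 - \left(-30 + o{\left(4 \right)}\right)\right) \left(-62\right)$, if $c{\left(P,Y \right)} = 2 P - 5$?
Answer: $7254$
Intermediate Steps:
$c{\left(P,Y \right)} = -5 + 2 P$
$o{\left(g \right)} = 3 + 12 g$ ($o{\left(g \right)} = \left(g + g\right) 6 + \left(-5 + 2 \cdot 4\right) = 2 g 6 + \left(-5 + 8\right) = 12 g + 3 = 3 + 12 g$)
$\left(-96 - \left(-30 + o{\left(4 \right)}\right)\right) \left(-62\right) = \left(-96 - \left(-27 + 48\right)\right) \left(-62\right) = \left(-96 + \left(30 - \left(3 + 48\right)\right)\right) \left(-62\right) = \left(-96 + \left(30 - 51\right)\right) \left(-62\right) = \left(-96 - 21\right) \left(-62\right) = \left(-117\right) \left(-62\right) = 7254$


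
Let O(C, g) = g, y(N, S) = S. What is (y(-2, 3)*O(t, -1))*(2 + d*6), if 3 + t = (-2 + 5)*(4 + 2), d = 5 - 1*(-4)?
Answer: -168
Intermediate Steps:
d = 9 (d = 5 + 4 = 9)
t = 15 (t = -3 + (-2 + 5)*(4 + 2) = -3 + 3*6 = -3 + 18 = 15)
(y(-2, 3)*O(t, -1))*(2 + d*6) = (3*(-1))*(2 + 9*6) = -3*(2 + 54) = -3*56 = -168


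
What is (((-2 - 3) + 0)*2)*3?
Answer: -30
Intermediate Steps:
(((-2 - 3) + 0)*2)*3 = ((-5 + 0)*2)*3 = -5*2*3 = -10*3 = -30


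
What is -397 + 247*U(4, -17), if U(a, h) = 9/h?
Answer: -8972/17 ≈ -527.76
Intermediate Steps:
-397 + 247*U(4, -17) = -397 + 247*(9/(-17)) = -397 + 247*(9*(-1/17)) = -397 + 247*(-9/17) = -397 - 2223/17 = -8972/17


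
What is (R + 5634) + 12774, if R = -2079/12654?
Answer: 25881417/1406 ≈ 18408.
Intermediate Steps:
R = -231/1406 (R = -2079*1/12654 = -231/1406 ≈ -0.16430)
(R + 5634) + 12774 = (-231/1406 + 5634) + 12774 = 7921173/1406 + 12774 = 25881417/1406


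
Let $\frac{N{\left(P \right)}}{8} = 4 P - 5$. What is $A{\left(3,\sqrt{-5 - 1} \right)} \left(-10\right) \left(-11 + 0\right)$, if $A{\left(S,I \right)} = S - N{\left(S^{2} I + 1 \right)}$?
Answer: $1210 - 31680 i \sqrt{6} \approx 1210.0 - 77600.0 i$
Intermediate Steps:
$N{\left(P \right)} = -40 + 32 P$ ($N{\left(P \right)} = 8 \left(4 P - 5\right) = 8 \left(-5 + 4 P\right) = -40 + 32 P$)
$A{\left(S,I \right)} = 8 + S - 32 I S^{2}$ ($A{\left(S,I \right)} = S - \left(-40 + 32 \left(S^{2} I + 1\right)\right) = S - \left(-40 + 32 \left(I S^{2} + 1\right)\right) = S - \left(-40 + 32 \left(1 + I S^{2}\right)\right) = S - \left(-40 + \left(32 + 32 I S^{2}\right)\right) = S - \left(-8 + 32 I S^{2}\right) = 8 + S - 32 I S^{2}$)
$A{\left(3,\sqrt{-5 - 1} \right)} \left(-10\right) \left(-11 + 0\right) = \left(8 + 3 - 32 \sqrt{-5 - 1} \cdot 3^{2}\right) \left(-10\right) \left(-11 + 0\right) = \left(8 + 3 - 32 \sqrt{-6} \cdot 9\right) \left(-10\right) \left(-11\right) = \left(8 + 3 - 32 i \sqrt{6} \cdot 9\right) \left(-10\right) \left(-11\right) = \left(8 + 3 - 288 i \sqrt{6}\right) \left(-10\right) \left(-11\right) = \left(11 - 288 i \sqrt{6}\right) \left(-10\right) \left(-11\right) = \left(-110 + 2880 i \sqrt{6}\right) \left(-11\right) = 1210 - 31680 i \sqrt{6}$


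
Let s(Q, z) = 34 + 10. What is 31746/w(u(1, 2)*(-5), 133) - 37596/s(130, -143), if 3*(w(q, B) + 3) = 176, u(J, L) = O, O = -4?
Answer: -522015/1837 ≈ -284.17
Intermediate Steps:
u(J, L) = -4
s(Q, z) = 44
w(q, B) = 167/3 (w(q, B) = -3 + (⅓)*176 = -3 + 176/3 = 167/3)
31746/w(u(1, 2)*(-5), 133) - 37596/s(130, -143) = 31746/(167/3) - 37596/44 = 31746*(3/167) - 37596*1/44 = 95238/167 - 9399/11 = -522015/1837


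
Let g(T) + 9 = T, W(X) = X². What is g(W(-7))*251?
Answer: 10040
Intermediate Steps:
g(T) = -9 + T
g(W(-7))*251 = (-9 + (-7)²)*251 = (-9 + 49)*251 = 40*251 = 10040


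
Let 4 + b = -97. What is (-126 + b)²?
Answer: 51529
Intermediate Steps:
b = -101 (b = -4 - 97 = -101)
(-126 + b)² = (-126 - 101)² = (-227)² = 51529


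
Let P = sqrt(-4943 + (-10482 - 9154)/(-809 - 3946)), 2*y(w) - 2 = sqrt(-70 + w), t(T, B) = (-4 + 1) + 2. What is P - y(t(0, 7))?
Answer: -1 - I*sqrt(71)/2 + I*sqrt(111667984395)/4755 ≈ -1.0 + 66.064*I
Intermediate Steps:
t(T, B) = -1 (t(T, B) = -3 + 2 = -1)
y(w) = 1 + sqrt(-70 + w)/2
P = I*sqrt(111667984395)/4755 (P = sqrt(-4943 - 19636/(-4755)) = sqrt(-4943 - 19636*(-1/4755)) = sqrt(-4943 + 19636/4755) = sqrt(-23484329/4755) = I*sqrt(111667984395)/4755 ≈ 70.277*I)
P - y(t(0, 7)) = I*sqrt(111667984395)/4755 - (1 + sqrt(-70 - 1)/2) = I*sqrt(111667984395)/4755 - (1 + sqrt(-71)/2) = I*sqrt(111667984395)/4755 - (1 + (I*sqrt(71))/2) = I*sqrt(111667984395)/4755 - (1 + I*sqrt(71)/2) = I*sqrt(111667984395)/4755 + (-1 - I*sqrt(71)/2) = -1 - I*sqrt(71)/2 + I*sqrt(111667984395)/4755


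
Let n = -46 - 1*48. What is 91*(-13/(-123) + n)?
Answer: -1050959/123 ≈ -8544.4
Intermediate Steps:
n = -94 (n = -46 - 48 = -94)
91*(-13/(-123) + n) = 91*(-13/(-123) - 94) = 91*(-13*(-1/123) - 94) = 91*(13/123 - 94) = 91*(-11549/123) = -1050959/123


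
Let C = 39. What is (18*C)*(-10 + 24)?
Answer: 9828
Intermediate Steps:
(18*C)*(-10 + 24) = (18*39)*(-10 + 24) = 702*14 = 9828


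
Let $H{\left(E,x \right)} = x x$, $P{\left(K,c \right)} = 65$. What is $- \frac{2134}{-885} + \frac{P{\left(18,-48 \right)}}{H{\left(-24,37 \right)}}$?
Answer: $\frac{2978971}{1211565} \approx 2.4588$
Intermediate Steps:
$H{\left(E,x \right)} = x^{2}$
$- \frac{2134}{-885} + \frac{P{\left(18,-48 \right)}}{H{\left(-24,37 \right)}} = - \frac{2134}{-885} + \frac{65}{37^{2}} = \left(-2134\right) \left(- \frac{1}{885}\right) + \frac{65}{1369} = \frac{2134}{885} + 65 \cdot \frac{1}{1369} = \frac{2134}{885} + \frac{65}{1369} = \frac{2978971}{1211565}$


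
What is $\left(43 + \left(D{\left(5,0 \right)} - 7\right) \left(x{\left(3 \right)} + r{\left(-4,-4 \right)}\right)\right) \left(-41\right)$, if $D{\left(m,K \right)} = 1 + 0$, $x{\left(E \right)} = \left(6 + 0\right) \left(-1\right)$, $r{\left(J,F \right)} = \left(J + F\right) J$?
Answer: $4633$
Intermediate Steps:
$r{\left(J,F \right)} = J \left(F + J\right)$ ($r{\left(J,F \right)} = \left(F + J\right) J = J \left(F + J\right)$)
$x{\left(E \right)} = -6$ ($x{\left(E \right)} = 6 \left(-1\right) = -6$)
$D{\left(m,K \right)} = 1$
$\left(43 + \left(D{\left(5,0 \right)} - 7\right) \left(x{\left(3 \right)} + r{\left(-4,-4 \right)}\right)\right) \left(-41\right) = \left(43 + \left(1 - 7\right) \left(-6 - 4 \left(-4 - 4\right)\right)\right) \left(-41\right) = \left(43 - 6 \left(-6 - -32\right)\right) \left(-41\right) = \left(43 - 6 \left(-6 + 32\right)\right) \left(-41\right) = \left(43 - 156\right) \left(-41\right) = \left(-113\right) \left(-41\right) = 4633$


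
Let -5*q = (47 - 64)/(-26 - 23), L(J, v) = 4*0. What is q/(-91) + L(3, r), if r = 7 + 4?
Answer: 17/22295 ≈ 0.00076250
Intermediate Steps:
r = 11
L(J, v) = 0
q = -17/245 (q = -(47 - 64)/(5*(-26 - 23)) = -(-17)/(5*(-49)) = -(-17)*(-1)/(5*49) = -⅕*17/49 = -17/245 ≈ -0.069388)
q/(-91) + L(3, r) = -17/245/(-91) + 0 = -1/91*(-17/245) + 0 = 17/22295 + 0 = 17/22295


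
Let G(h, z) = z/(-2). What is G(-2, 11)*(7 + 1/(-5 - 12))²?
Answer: -76582/289 ≈ -264.99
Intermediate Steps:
G(h, z) = -z/2 (G(h, z) = z*(-½) = -z/2)
G(-2, 11)*(7 + 1/(-5 - 12))² = (-½*11)*(7 + 1/(-5 - 12))² = -11*(7 + 1/(-17))²/2 = -11*(7 - 1/17)²/2 = -11*(118/17)²/2 = -11/2*13924/289 = -76582/289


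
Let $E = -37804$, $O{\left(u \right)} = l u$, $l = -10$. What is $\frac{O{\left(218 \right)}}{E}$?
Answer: $\frac{545}{9451} \approx 0.057666$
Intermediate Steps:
$O{\left(u \right)} = - 10 u$
$\frac{O{\left(218 \right)}}{E} = \frac{\left(-10\right) 218}{-37804} = \left(-2180\right) \left(- \frac{1}{37804}\right) = \frac{545}{9451}$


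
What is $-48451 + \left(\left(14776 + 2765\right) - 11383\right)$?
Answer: $-42293$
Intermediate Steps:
$-48451 + \left(\left(14776 + 2765\right) - 11383\right) = -48451 + \left(17541 - 11383\right) = -48451 + 6158 = -42293$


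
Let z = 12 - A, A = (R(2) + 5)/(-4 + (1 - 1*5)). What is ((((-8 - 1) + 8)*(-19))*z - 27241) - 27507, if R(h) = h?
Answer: -436027/8 ≈ -54503.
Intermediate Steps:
A = -7/8 (A = (2 + 5)/(-4 + (1 - 1*5)) = 7/(-4 + (1 - 5)) = 7/(-4 - 4) = 7/(-8) = 7*(-⅛) = -7/8 ≈ -0.87500)
z = 103/8 (z = 12 - 1*(-7/8) = 12 + 7/8 = 103/8 ≈ 12.875)
((((-8 - 1) + 8)*(-19))*z - 27241) - 27507 = ((((-8 - 1) + 8)*(-19))*(103/8) - 27241) - 27507 = (((-9 + 8)*(-19))*(103/8) - 27241) - 27507 = (-1*(-19)*(103/8) - 27241) - 27507 = (19*(103/8) - 27241) - 27507 = (1957/8 - 27241) - 27507 = -215971/8 - 27507 = -436027/8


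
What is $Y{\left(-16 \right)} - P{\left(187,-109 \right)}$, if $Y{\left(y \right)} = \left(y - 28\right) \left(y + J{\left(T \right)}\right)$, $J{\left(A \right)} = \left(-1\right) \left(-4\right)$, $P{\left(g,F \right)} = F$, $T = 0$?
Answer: $637$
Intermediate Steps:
$J{\left(A \right)} = 4$
$Y{\left(y \right)} = \left(-28 + y\right) \left(4 + y\right)$ ($Y{\left(y \right)} = \left(y - 28\right) \left(y + 4\right) = \left(-28 + y\right) \left(4 + y\right)$)
$Y{\left(-16 \right)} - P{\left(187,-109 \right)} = \left(-112 + \left(-16\right)^{2} - -384\right) - -109 = \left(-112 + 256 + 384\right) + 109 = 528 + 109 = 637$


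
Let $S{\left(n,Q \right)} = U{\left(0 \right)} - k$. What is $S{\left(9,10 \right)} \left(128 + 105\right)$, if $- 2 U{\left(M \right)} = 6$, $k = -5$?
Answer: $466$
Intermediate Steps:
$U{\left(M \right)} = -3$ ($U{\left(M \right)} = \left(- \frac{1}{2}\right) 6 = -3$)
$S{\left(n,Q \right)} = 2$ ($S{\left(n,Q \right)} = -3 - -5 = -3 + 5 = 2$)
$S{\left(9,10 \right)} \left(128 + 105\right) = 2 \left(128 + 105\right) = 2 \cdot 233 = 466$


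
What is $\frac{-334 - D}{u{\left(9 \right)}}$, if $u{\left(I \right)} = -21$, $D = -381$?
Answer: $- \frac{47}{21} \approx -2.2381$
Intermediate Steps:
$\frac{-334 - D}{u{\left(9 \right)}} = \frac{-334 - -381}{-21} = \left(-334 + 381\right) \left(- \frac{1}{21}\right) = 47 \left(- \frac{1}{21}\right) = - \frac{47}{21}$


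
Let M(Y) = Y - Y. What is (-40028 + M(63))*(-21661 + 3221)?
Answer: 738116320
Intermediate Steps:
M(Y) = 0
(-40028 + M(63))*(-21661 + 3221) = (-40028 + 0)*(-21661 + 3221) = -40028*(-18440) = 738116320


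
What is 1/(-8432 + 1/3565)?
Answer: -3565/30060079 ≈ -0.00011860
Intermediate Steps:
1/(-8432 + 1/3565) = 1/(-30060079/3565) = -3565/30060079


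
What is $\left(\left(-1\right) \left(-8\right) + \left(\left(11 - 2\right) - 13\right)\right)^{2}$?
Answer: $16$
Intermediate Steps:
$\left(\left(-1\right) \left(-8\right) + \left(\left(11 - 2\right) - 13\right)\right)^{2} = \left(8 + \left(\left(11 - 2\right) - 13\right)\right)^{2} = \left(8 + \left(9 - 13\right)\right)^{2} = \left(8 - 4\right)^{2} = 4^{2} = 16$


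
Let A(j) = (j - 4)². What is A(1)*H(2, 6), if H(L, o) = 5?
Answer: 45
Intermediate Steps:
A(j) = (-4 + j)²
A(1)*H(2, 6) = (-4 + 1)²*5 = (-3)²*5 = 9*5 = 45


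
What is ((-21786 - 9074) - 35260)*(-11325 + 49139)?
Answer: -2500261680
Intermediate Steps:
((-21786 - 9074) - 35260)*(-11325 + 49139) = (-30860 - 35260)*37814 = -66120*37814 = -2500261680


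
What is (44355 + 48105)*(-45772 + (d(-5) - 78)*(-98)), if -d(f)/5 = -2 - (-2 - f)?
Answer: -3751841880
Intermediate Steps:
d(f) = -5*f (d(f) = -5*(-2 - (-2 - f)) = -5*(-2 + (2 + f)) = -5*f)
(44355 + 48105)*(-45772 + (d(-5) - 78)*(-98)) = (44355 + 48105)*(-45772 + (-5*(-5) - 78)*(-98)) = 92460*(-45772 + (25 - 78)*(-98)) = 92460*(-45772 - 53*(-98)) = 92460*(-45772 + 5194) = 92460*(-40578) = -3751841880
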